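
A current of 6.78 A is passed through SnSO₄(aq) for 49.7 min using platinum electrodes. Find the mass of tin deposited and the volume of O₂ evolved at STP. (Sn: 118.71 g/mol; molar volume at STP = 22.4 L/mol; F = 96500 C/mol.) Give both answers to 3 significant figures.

12.4 g Sn; 1.17 L O₂

Q = 6.78 × 2982 = 20220 C; n(e⁻) = 20220 / 96500 = 0.2095 mol
Cathode: Sn²⁺ + 2e⁻ → Sn → n(Sn) = 0.2095/2 = 0.1048 mol → 12.4 g
Anode: 2H₂O → O₂ + 4H⁺ + 4e⁻ → n(O₂) = 0.2095/4 = 0.05238 mol → 1.17 L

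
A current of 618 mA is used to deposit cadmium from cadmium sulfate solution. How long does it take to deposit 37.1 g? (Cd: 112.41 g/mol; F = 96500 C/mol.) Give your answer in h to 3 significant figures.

n(Cd) = 37.1 / 112.41 = 0.3300 mol
Cd²⁺ + 2e⁻ → Cd, so n(e⁻) = 2 × 0.3300 = 0.6600 mol
Q = 0.6600 × 96500 = 63690 C
t = Q / I = 63690 / 0.618 = 1.031×10^5 s = 28.6 h

28.6 h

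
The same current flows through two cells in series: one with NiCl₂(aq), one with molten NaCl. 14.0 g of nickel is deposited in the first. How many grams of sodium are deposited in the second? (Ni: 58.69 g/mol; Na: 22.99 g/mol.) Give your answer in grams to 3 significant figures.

n(Ni) = 14.0 / 58.69 = 0.2385 mol
Ni²⁺ + 2e⁻ → Ni, so n(e⁻) = 2 × 0.2385 = 0.4770 mol
The cells are in series, so the same charge (and hence the same n(e⁻) = 0.4770 mol) passes through both.
Na⁺ + e⁻ → Na, so n(Na) = 0.4770 mol
m(Na) = 0.4770 × 22.99 = 11.0 g

11.0 g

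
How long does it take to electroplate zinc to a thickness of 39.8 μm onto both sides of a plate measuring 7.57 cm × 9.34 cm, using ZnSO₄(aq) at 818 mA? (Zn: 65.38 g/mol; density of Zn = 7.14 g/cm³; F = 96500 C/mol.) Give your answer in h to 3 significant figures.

Plated area = 2 × 7.57 × 9.34 = 141.4 cm²
Volume = 141.4 × 39.8×10⁻⁴ cm = 0.5628 cm³
m(Zn) = 0.5628 × 7.14 = 4.018 g
n(Zn) = 4.018 / 65.38 = 0.06146 mol; n(e⁻) = 2 × 0.06146 = 0.1229 mol
Q = 0.1229 × 96500 = 11860 C
t = 11860 / 0.818 = 14500 s = 4.03 h

4.03 h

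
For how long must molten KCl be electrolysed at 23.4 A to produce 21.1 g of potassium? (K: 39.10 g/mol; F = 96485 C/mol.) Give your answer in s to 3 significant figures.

n(K) = 21.1 / 39.10 = 0.5396 mol
K⁺ + e⁻ → K, so n(e⁻) = 0.5396 mol
Q = 0.5396 × 96485 = 52060 C
t = Q / I = 52060 / 23.4 = 2225 s

2230 s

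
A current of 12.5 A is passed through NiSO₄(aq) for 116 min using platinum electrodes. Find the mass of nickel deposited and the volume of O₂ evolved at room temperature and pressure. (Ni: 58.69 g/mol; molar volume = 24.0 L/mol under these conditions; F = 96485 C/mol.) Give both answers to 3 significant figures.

Q = 12.5 × 6960 = 87000 C; n(e⁻) = 87000 / 96485 = 0.9017 mol
Cathode: Ni²⁺ + 2e⁻ → Ni → n(Ni) = 0.9017/2 = 0.4509 mol → 26.5 g
Anode: 2H₂O → O₂ + 4H⁺ + 4e⁻ → n(O₂) = 0.9017/4 = 0.2254 mol → 5.41 L

26.5 g Ni; 5.41 L O₂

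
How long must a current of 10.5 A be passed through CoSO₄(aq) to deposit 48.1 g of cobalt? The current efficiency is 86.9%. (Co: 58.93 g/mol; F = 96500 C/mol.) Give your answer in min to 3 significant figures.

288 min

n(Co) = 48.1 / 58.93 = 0.8162 mol
Co²⁺ + 2e⁻ → Co, so n(e⁻) = 2 × 0.8162 = 1.632 mol
Q = 1.632 × 96500 / 0.869 = 1.812×10^5 C
t = Q / I = 1.812×10^5 / 10.5 = 17260 s = 288 min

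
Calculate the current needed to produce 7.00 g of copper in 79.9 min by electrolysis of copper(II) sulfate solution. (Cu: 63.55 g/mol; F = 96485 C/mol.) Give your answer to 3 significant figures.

n(Cu) = 7.00 / 63.55 = 0.1101 mol
Cu²⁺ + 2e⁻ → Cu, so n(e⁻) = 2 × 0.1101 = 0.2202 mol
Q = 0.2202 × 96485 = 21250 C
I = Q / t = 21250 / 4794 s = 4.43 A

4.43 A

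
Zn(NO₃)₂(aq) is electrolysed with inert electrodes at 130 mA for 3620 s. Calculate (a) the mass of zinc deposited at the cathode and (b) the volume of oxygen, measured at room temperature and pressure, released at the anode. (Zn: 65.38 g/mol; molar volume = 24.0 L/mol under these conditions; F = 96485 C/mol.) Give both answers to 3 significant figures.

0.159 g Zn; 0.0293 L O₂

Q = 0.130 × 3620 = 470.6 C; n(e⁻) = 470.6 / 96485 = 0.004877 mol
Cathode: Zn²⁺ + 2e⁻ → Zn → n(Zn) = 0.004877/2 = 0.002439 mol → 0.159 g
Anode: 2H₂O → O₂ + 4H⁺ + 4e⁻ → n(O₂) = 0.004877/4 = 0.001219 mol → 0.0293 L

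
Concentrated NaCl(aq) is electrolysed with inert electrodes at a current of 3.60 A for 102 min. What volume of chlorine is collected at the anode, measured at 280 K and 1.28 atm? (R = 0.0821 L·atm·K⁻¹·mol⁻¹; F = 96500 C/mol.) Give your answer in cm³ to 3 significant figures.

2050 cm³

Q = 3.60 A × 6120 s = 22030 C
n(e⁻) = 22030 / 96500 = 0.2283 mol
2Cl⁻ → Cl₂ + 2e⁻, so n(Cl₂) = 0.2283 / 2 = 0.1142 mol
V = nRT/P = 0.1142 × 0.0821 × 280 / 1.28 = 2.051 L
= 2050 cm³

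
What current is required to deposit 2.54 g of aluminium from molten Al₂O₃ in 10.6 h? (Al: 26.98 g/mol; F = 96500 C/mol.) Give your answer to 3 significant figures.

n(Al) = 2.54 / 26.98 = 0.09414 mol
Al³⁺ + 3e⁻ → Al, so n(e⁻) = 3 × 0.09414 = 0.2824 mol
Q = 0.2824 × 96500 = 27250 C
I = Q / t = 27250 / 38160 s = 0.714 A

0.714 A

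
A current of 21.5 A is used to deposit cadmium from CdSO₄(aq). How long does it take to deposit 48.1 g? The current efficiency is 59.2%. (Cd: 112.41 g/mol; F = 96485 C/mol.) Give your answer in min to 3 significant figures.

n(Cd) = 48.1 / 112.41 = 0.4279 mol
Cd²⁺ + 2e⁻ → Cd, so n(e⁻) = 2 × 0.4279 = 0.8558 mol
Q = 0.8558 × 96485 / 0.592 = 1.395×10^5 C
t = Q / I = 1.395×10^5 / 21.5 = 6488 s = 108 min

108 min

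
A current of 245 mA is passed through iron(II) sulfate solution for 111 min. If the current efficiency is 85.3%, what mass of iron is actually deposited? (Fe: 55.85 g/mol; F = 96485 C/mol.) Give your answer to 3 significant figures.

0.403 g

Q = 0.245 × 6660 = 1632 C
n(e⁻) = 1632 / 96485 = 0.01691 mol
Fe²⁺ + 2e⁻ → Fe, so theoretical m(Fe) = 0.008455 × 55.85 = 0.4722 g
Actual mass = 85.3% × 0.4722 = 0.403 g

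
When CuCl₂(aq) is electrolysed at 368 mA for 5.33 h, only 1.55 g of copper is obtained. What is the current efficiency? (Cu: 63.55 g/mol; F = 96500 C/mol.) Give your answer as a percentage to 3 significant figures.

Q = 0.368 × 19188 = 7061 C
n(e⁻) = 7061 / 96500 = 0.07317 mol
Cu²⁺ + 2e⁻ → Cu, so theoretical n(Cu) = 0.03659 mol → 2.325 g
Efficiency = 1.55 / 2.325 = 0.6667 = 66.7%

66.7%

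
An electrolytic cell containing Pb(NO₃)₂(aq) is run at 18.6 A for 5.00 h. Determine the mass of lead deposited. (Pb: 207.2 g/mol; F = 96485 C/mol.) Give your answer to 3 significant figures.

Q = 18.6 A × 18000 s = 3.348×10^5 C
Moles of electrons = 3.348×10^5 / 96485 = 3.470 mol
Pb²⁺ + 2e⁻ → Pb, so n(Pb) = 3.470 / 2 = 1.735 mol
m = 1.735 × 207.2 = 359 g

359 g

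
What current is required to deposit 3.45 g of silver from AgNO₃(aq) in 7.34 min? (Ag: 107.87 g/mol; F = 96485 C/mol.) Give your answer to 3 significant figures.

7.01 A

n(Ag) = 3.45 / 107.87 = 0.03198 mol
Ag⁺ + e⁻ → Ag, so n(e⁻) = 0.03198 mol
Q = 0.03198 × 96485 = 3086 C
I = Q / t = 3086 / 440.4 s = 7.01 A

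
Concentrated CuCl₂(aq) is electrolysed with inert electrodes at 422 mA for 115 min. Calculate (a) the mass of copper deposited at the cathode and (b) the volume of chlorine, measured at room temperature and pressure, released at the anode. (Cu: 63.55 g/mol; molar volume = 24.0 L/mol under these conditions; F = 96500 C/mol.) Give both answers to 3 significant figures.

0.959 g Cu; 0.362 L Cl₂

Q = 0.422 × 6900 = 2912 C; n(e⁻) = 2912 / 96500 = 0.03018 mol
Cathode: Cu²⁺ + 2e⁻ → Cu → n(Cu) = 0.03018/2 = 0.01509 mol → 0.959 g
Anode: 2Cl⁻ → Cl₂ + 2e⁻ → n(Cl₂) = 0.03018/2 = 0.01509 mol → 0.362 L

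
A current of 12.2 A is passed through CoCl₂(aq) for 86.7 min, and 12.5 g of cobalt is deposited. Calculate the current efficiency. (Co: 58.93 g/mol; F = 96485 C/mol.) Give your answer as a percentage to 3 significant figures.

64.5%

Q = 12.2 × 5202 = 63460 C
n(e⁻) = 63460 / 96485 = 0.6577 mol
Co²⁺ + 2e⁻ → Co, so theoretical n(Co) = 0.3289 mol → 19.38 g
Efficiency = 12.5 / 19.38 = 0.6450 = 64.5%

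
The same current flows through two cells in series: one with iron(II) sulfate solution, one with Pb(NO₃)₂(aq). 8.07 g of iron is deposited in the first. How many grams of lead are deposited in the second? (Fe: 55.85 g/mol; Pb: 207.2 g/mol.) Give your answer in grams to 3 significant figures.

n(Fe) = 8.07 / 55.85 = 0.1445 mol
Fe²⁺ + 2e⁻ → Fe, so n(e⁻) = 2 × 0.1445 = 0.2890 mol
Since the cells are in series, n(e⁻) in the Pb cell is also 0.2890 mol.
Pb²⁺ + 2e⁻ → Pb, so n(Pb) = 0.2890 / 2 = 0.1445 mol
m(Pb) = 0.1445 × 207.2 = 29.9 g

29.9 g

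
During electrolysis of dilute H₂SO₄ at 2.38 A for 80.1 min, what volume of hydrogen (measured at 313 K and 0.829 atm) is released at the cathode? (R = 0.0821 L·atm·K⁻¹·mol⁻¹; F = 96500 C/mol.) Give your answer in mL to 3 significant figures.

1840 mL

Q = It = 2.38 × 4806 = 11440 C
n(e⁻) = 11440 / 96500 = 0.1185 mol
2H⁺ + 2e⁻ → H₂, so n(H₂) = 0.1185 / 2 = 0.05925 mol
V = nRT/P = 0.05925 × 0.0821 × 313 / 0.829 = 1.837 L
= 1840 mL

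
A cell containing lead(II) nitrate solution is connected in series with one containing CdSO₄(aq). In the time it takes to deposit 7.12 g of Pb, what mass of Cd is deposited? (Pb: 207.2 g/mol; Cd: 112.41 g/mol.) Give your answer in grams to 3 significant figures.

n(Pb) = 7.12 / 207.2 = 0.03436 mol
Pb²⁺ + 2e⁻ → Pb, so n(e⁻) = 2 × 0.03436 = 0.06872 mol
The cells are in series, so the same charge (and hence the same n(e⁻) = 0.06872 mol) passes through both.
Cd²⁺ + 2e⁻ → Cd, so n(Cd) = 0.06872 / 2 = 0.03436 mol
m(Cd) = 0.03436 × 112.41 = 3.86 g

3.86 g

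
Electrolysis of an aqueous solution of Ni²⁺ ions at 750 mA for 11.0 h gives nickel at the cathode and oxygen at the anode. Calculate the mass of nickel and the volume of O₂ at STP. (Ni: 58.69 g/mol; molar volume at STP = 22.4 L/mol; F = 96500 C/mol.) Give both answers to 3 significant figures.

Q = 0.750 × 39600 = 29700 C; n(e⁻) = 29700 / 96500 = 0.3078 mol
Cathode: Ni²⁺ + 2e⁻ → Ni → n(Ni) = 0.3078/2 = 0.1539 mol → 9.03 g
Anode: 2H₂O → O₂ + 4H⁺ + 4e⁻ → n(O₂) = 0.3078/4 = 0.07695 mol → 1.72 L

9.03 g Ni; 1.72 L O₂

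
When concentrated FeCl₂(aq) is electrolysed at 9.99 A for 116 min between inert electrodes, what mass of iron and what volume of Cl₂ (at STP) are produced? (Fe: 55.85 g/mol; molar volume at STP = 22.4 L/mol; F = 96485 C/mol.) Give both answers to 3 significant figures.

Q = 9.99 × 6960 = 69530 C; n(e⁻) = 69530 / 96485 = 0.7206 mol
Cathode: Fe²⁺ + 2e⁻ → Fe → n(Fe) = 0.7206/2 = 0.3603 mol → 20.1 g
Anode: 2Cl⁻ → Cl₂ + 2e⁻ → n(Cl₂) = 0.7206/2 = 0.3603 mol → 8.07 L

20.1 g Fe; 8.07 L Cl₂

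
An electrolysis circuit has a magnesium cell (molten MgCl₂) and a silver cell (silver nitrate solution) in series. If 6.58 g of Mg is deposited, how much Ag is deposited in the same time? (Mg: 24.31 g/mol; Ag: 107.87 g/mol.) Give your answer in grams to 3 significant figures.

58.4 g

n(Mg) = 6.58 / 24.31 = 0.2707 mol
Mg²⁺ + 2e⁻ → Mg, so n(e⁻) = 2 × 0.2707 = 0.5414 mol
Same current for the same time ⇒ same n(e⁻) = 0.5414 mol in both cells.
Ag⁺ + e⁻ → Ag, so n(Ag) = 0.5414 mol
m(Ag) = 0.5414 × 107.87 = 58.4 g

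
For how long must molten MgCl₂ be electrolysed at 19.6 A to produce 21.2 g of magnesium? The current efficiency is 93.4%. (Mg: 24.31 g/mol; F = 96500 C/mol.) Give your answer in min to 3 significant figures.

n(Mg) = 21.2 / 24.31 = 0.8721 mol
Mg²⁺ + 2e⁻ → Mg, so n(e⁻) = 2 × 0.8721 = 1.744 mol
Q = 1.744 × 96500 / 0.934 = 1.802×10^5 C
t = Q / I = 1.802×10^5 / 19.6 = 9194 s = 153 min

153 min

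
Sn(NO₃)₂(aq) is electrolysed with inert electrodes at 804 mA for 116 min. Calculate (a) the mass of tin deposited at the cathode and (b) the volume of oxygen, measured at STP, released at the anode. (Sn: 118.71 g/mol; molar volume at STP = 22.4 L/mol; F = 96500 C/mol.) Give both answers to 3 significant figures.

Q = 0.804 × 6960 = 5596 C; n(e⁻) = 5596 / 96500 = 0.05799 mol
Cathode: Sn²⁺ + 2e⁻ → Sn → n(Sn) = 0.05799/2 = 0.02900 mol → 3.44 g
Anode: 2H₂O → O₂ + 4H⁺ + 4e⁻ → n(O₂) = 0.05799/4 = 0.01450 mol → 0.325 L

3.44 g Sn; 0.325 L O₂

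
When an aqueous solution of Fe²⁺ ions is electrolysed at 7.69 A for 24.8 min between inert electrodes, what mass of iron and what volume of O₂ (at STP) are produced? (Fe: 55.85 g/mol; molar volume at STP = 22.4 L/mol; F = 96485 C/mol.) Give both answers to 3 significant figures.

3.31 g Fe; 0.664 L O₂

Q = 7.69 × 1488 = 11440 C; n(e⁻) = 11440 / 96485 = 0.1186 mol
Cathode: Fe²⁺ + 2e⁻ → Fe → n(Fe) = 0.1186/2 = 0.05930 mol → 3.31 g
Anode: 2H₂O → O₂ + 4H⁺ + 4e⁻ → n(O₂) = 0.1186/4 = 0.02965 mol → 0.664 L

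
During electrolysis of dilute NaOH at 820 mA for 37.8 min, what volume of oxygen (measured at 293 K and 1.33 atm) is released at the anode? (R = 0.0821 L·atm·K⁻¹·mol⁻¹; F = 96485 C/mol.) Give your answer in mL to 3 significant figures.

87.2 mL

Q = It = 0.820 × 2268 = 1860 C
n(e⁻) = 1860 / 96485 = 0.01928 mol
2H₂O → O₂ + 4H⁺ + 4e⁻, so n(O₂) = 0.01928 / 4 = 0.004820 mol
V = nRT/P = 0.004820 × 0.0821 × 293 / 1.33 = 0.08718 L
= 87.2 mL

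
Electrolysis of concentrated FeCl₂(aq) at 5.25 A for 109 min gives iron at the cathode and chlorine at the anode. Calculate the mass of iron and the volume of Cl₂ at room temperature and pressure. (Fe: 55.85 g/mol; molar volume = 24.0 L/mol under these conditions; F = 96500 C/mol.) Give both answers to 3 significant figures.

9.94 g Fe; 4.27 L Cl₂

Q = 5.25 × 6540 = 34340 C; n(e⁻) = 34340 / 96500 = 0.3559 mol
Cathode: Fe²⁺ + 2e⁻ → Fe → n(Fe) = 0.3559/2 = 0.1780 mol → 9.94 g
Anode: 2Cl⁻ → Cl₂ + 2e⁻ → n(Cl₂) = 0.3559/2 = 0.1780 mol → 4.27 L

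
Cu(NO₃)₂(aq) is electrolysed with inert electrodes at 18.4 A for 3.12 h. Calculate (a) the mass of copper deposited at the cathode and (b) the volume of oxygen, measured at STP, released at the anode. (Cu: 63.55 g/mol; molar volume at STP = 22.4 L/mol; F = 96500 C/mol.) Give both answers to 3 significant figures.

68.1 g Cu; 12.0 L O₂

Q = 18.4 × 11232 = 2.067×10^5 C; n(e⁻) = 2.067×10^5 / 96500 = 2.142 mol
Cathode: Cu²⁺ + 2e⁻ → Cu → n(Cu) = 2.142/2 = 1.071 mol → 68.1 g
Anode: 2H₂O → O₂ + 4H⁺ + 4e⁻ → n(O₂) = 2.142/4 = 0.5355 mol → 12.0 L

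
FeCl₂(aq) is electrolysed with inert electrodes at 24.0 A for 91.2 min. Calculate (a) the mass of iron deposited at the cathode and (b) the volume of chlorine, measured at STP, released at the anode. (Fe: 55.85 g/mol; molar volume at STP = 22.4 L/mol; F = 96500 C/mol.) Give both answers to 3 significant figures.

38.0 g Fe; 15.2 L Cl₂

Q = 24.0 × 5472 = 1.313×10^5 C; n(e⁻) = 1.313×10^5 / 96500 = 1.361 mol
Cathode: Fe²⁺ + 2e⁻ → Fe → n(Fe) = 1.361/2 = 0.6805 mol → 38.0 g
Anode: 2Cl⁻ → Cl₂ + 2e⁻ → n(Cl₂) = 1.361/2 = 0.6805 mol → 15.2 L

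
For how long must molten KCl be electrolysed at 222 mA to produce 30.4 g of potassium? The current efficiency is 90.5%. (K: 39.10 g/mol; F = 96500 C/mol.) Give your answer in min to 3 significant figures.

6220 min

n(K) = 30.4 / 39.10 = 0.7775 mol
K⁺ + e⁻ → K, so n(e⁻) = 0.7775 mol
Q = 0.7775 × 96500 / 0.905 = 82900 C
t = Q / I = 82900 / 0.222 = 3.734×10^5 s = 6220 min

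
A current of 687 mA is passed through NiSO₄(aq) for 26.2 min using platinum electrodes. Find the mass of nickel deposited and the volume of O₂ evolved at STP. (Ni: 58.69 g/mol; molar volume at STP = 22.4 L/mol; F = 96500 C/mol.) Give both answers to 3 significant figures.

0.328 g Ni; 0.0627 L O₂

Q = 0.687 × 1572 = 1080 C; n(e⁻) = 1080 / 96500 = 0.01119 mol
Cathode: Ni²⁺ + 2e⁻ → Ni → n(Ni) = 0.01119/2 = 0.005595 mol → 0.328 g
Anode: 2H₂O → O₂ + 4H⁺ + 4e⁻ → n(O₂) = 0.01119/4 = 0.002798 mol → 0.0627 L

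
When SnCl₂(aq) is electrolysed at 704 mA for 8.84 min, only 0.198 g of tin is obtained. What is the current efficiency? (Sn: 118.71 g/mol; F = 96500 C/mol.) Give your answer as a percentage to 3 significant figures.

86.2%

Q = 0.704 × 530.4 = 373.4 C
n(e⁻) = 373.4 / 96500 = 0.003869 mol
Sn²⁺ + 2e⁻ → Sn, so theoretical n(Sn) = 0.001935 mol → 0.2297 g
Efficiency = 0.198 / 0.2297 = 0.8620 = 86.2%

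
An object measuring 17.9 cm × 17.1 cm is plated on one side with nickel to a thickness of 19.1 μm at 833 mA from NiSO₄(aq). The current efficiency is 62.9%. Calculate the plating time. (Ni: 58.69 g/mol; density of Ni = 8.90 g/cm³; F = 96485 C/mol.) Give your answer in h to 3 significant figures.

Plated area = 17.9 × 17.1 = 306.1 cm²
Volume = 306.1 × 19.1×10⁻⁴ cm = 0.5847 cm³
m(Ni) = 0.5847 × 8.90 = 5.204 g
n(Ni) = 5.204 / 58.69 = 0.08867 mol; n(e⁻) = 2 × 0.08867 = 0.1773 mol
Q = 0.1773 × 96485 / 0.629 = 27200 C
t = 27200 / 0.833 = 32650 s = 9.07 h

9.07 h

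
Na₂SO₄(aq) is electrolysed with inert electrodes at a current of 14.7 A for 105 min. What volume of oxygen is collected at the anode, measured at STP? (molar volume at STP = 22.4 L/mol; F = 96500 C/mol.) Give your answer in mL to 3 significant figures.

5370 mL

Q = It = 14.7 × 6300 = 92610 C
Moles of electrons = 92610 / 96500 = 0.9597 mol
2H₂O → O₂ + 4H⁺ + 4e⁻, so n(O₂) = 0.9597 / 4 = 0.2399 mol
V = 0.2399 × 22.4 = 5.374 L
= 5370 mL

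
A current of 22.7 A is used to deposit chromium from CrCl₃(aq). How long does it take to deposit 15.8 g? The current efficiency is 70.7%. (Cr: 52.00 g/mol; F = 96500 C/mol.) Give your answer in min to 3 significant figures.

91.3 min

n(Cr) = 15.8 / 52.00 = 0.3038 mol
Cr³⁺ + 3e⁻ → Cr, so n(e⁻) = 3 × 0.3038 = 0.9114 mol
Q = 0.9114 × 96500 / 0.707 = 1.244×10^5 C
t = Q / I = 1.244×10^5 / 22.7 = 5480 s = 91.3 min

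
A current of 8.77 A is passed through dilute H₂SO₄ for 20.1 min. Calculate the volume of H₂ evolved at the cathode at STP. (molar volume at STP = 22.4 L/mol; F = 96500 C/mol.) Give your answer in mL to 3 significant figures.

1230 mL

Q = It = 8.77 × 1206 = 10580 C
n(e⁻) = Q/F = 10580/96500 = 0.1096 mol
2H⁺ + 2e⁻ → H₂, so n(H₂) = 0.1096 / 2 = 0.05480 mol
V = 0.05480 × 22.4 = 1.228 L
= 1230 mL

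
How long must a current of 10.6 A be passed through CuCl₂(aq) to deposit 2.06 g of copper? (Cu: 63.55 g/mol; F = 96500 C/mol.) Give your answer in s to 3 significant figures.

n(Cu) = 2.06 / 63.55 = 0.03242 mol
Cu²⁺ + 2e⁻ → Cu, so n(e⁻) = 2 × 0.03242 = 0.06484 mol
Q = 0.06484 × 96500 = 6257 C
t = Q / I = 6257 / 10.6 = 590.3 s

590 s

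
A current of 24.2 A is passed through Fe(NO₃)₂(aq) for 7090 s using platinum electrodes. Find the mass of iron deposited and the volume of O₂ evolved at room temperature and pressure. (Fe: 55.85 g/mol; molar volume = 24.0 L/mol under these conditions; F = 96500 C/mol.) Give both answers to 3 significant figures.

Q = 24.2 × 7090 = 1.716×10^5 C; n(e⁻) = 1.716×10^5 / 96500 = 1.778 mol
Cathode: Fe²⁺ + 2e⁻ → Fe → n(Fe) = 1.778/2 = 0.8890 mol → 49.7 g
Anode: 2H₂O → O₂ + 4H⁺ + 4e⁻ → n(O₂) = 1.778/4 = 0.4445 mol → 10.7 L

49.7 g Fe; 10.7 L O₂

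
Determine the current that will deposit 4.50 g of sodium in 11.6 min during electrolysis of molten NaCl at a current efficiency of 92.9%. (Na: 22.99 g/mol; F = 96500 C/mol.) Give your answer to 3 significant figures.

29.2 A

n(Na) = 4.50 / 22.99 = 0.1957 mol
Na⁺ + e⁻ → Na, so n(e⁻) = 0.1957 mol
Q = 0.1957 × 96500 / 0.929 = 20330 C
I = Q / t = 20330 / 696 s = 29.2 A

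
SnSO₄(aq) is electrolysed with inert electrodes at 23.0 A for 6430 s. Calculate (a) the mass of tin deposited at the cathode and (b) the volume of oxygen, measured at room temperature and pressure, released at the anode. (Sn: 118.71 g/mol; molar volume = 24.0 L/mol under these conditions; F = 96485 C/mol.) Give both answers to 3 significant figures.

91.0 g Sn; 9.20 L O₂

Q = 23.0 × 6430 = 1.479×10^5 C; n(e⁻) = 1.479×10^5 / 96485 = 1.533 mol
Cathode: Sn²⁺ + 2e⁻ → Sn → n(Sn) = 1.533/2 = 0.7665 mol → 91.0 g
Anode: 2H₂O → O₂ + 4H⁺ + 4e⁻ → n(O₂) = 1.533/4 = 0.3833 mol → 9.20 L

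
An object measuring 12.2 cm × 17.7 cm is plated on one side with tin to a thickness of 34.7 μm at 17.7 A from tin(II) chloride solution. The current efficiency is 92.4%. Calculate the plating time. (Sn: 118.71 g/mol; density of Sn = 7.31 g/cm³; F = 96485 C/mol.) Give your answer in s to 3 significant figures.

544 s

Plated area = 12.2 × 17.7 = 215.9 cm²
Volume = 215.9 × 34.7×10⁻⁴ cm = 0.7492 cm³
m(Sn) = 0.7492 × 7.31 = 5.477 g
n(Sn) = 5.477 / 118.71 = 0.04614 mol; n(e⁻) = 2 × 0.04614 = 0.09228 mol
Q = 0.09228 × 96485 / 0.924 = 9636 C
t = 9636 / 17.7 = 544.4 s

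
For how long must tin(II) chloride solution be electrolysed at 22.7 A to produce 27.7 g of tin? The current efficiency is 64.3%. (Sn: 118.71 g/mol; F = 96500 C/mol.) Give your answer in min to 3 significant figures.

n(Sn) = 27.7 / 118.71 = 0.2333 mol
Sn²⁺ + 2e⁻ → Sn, so n(e⁻) = 2 × 0.2333 = 0.4666 mol
Q = 0.4666 × 96500 / 0.643 = 70030 C
t = Q / I = 70030 / 22.7 = 3085 s = 51.4 min

51.4 min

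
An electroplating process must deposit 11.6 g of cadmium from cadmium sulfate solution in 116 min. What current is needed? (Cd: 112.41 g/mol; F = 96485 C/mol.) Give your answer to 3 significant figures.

n(Cd) = 11.6 / 112.41 = 0.1032 mol
Cd²⁺ + 2e⁻ → Cd, so n(e⁻) = 2 × 0.1032 = 0.2064 mol
Q = 0.2064 × 96485 = 19910 C
I = Q / t = 19910 / 6960 s = 2.86 A

2.86 A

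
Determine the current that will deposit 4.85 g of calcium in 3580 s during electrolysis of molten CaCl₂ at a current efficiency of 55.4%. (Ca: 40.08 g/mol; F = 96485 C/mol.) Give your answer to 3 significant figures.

11.8 A

n(Ca) = 4.85 / 40.08 = 0.1210 mol
Ca²⁺ + 2e⁻ → Ca, so n(e⁻) = 2 × 0.1210 = 0.2420 mol
Q = 0.2420 × 96485 / 0.554 = 42150 C
I = Q / t = 42150 / 3580 s = 11.8 A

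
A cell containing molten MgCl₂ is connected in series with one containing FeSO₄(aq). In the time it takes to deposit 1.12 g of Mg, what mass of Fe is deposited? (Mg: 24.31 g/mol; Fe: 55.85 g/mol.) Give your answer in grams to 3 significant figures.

n(Mg) = 1.12 / 24.31 = 0.04607 mol
Mg²⁺ + 2e⁻ → Mg, so n(e⁻) = 2 × 0.04607 = 0.09214 mol
In series, the same 0.09214 mol of electrons flows through the second cell.
Fe²⁺ + 2e⁻ → Fe, so n(Fe) = 0.09214 / 2 = 0.04607 mol
m(Fe) = 0.04607 × 55.85 = 2.57 g

2.57 g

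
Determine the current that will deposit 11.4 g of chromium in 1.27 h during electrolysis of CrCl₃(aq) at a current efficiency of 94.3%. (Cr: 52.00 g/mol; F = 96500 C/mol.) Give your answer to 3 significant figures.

n(Cr) = 11.4 / 52.00 = 0.2192 mol
Cr³⁺ + 3e⁻ → Cr, so n(e⁻) = 3 × 0.2192 = 0.6576 mol
Q = 0.6576 × 96500 / 0.943 = 67290 C
I = Q / t = 67290 / 4572 s = 14.7 A

14.7 A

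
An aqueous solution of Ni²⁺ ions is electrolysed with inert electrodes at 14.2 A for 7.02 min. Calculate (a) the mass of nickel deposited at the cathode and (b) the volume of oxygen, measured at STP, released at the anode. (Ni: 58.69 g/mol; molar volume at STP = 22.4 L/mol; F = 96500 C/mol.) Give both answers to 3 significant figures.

1.82 g Ni; 0.347 L O₂

Q = 14.2 × 421.2 = 5981 C; n(e⁻) = 5981 / 96500 = 0.06198 mol
Cathode: Ni²⁺ + 2e⁻ → Ni → n(Ni) = 0.06198/2 = 0.03099 mol → 1.82 g
Anode: 2H₂O → O₂ + 4H⁺ + 4e⁻ → n(O₂) = 0.06198/4 = 0.01550 mol → 0.347 L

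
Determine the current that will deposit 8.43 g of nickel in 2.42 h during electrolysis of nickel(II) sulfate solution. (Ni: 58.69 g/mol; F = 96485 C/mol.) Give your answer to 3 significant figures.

3.18 A

n(Ni) = 8.43 / 58.69 = 0.1436 mol
Ni²⁺ + 2e⁻ → Ni, so n(e⁻) = 2 × 0.1436 = 0.2872 mol
Q = 0.2872 × 96485 = 27710 C
I = Q / t = 27710 / 8712 s = 3.18 A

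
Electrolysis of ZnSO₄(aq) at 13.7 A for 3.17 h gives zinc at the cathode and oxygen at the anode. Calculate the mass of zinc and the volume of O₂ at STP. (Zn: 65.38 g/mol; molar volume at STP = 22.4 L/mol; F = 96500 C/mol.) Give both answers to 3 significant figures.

53.0 g Zn; 9.07 L O₂

Q = 13.7 × 11412 = 1.563×10^5 C; n(e⁻) = 1.563×10^5 / 96500 = 1.620 mol
Cathode: Zn²⁺ + 2e⁻ → Zn → n(Zn) = 1.620/2 = 0.8100 mol → 53.0 g
Anode: 2H₂O → O₂ + 4H⁺ + 4e⁻ → n(O₂) = 1.620/4 = 0.4050 mol → 9.07 L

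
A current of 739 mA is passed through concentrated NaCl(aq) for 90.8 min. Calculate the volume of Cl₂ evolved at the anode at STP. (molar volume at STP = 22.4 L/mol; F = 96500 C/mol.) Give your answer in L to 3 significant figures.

Q = It = 0.739 × 5448 = 4026 C
Moles of electrons = 4026 / 96500 = 0.04172 mol
2Cl⁻ → Cl₂ + 2e⁻, so n(Cl₂) = 0.04172 / 2 = 0.02086 mol
V = 0.02086 × 22.4 = 0.4673 L

0.467 L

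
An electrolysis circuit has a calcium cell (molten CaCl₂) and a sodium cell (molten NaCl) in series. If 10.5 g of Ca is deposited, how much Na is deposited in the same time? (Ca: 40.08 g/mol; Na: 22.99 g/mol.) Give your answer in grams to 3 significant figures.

n(Ca) = 10.5 / 40.08 = 0.2620 mol
Ca²⁺ + 2e⁻ → Ca, so n(e⁻) = 2 × 0.2620 = 0.5240 mol
The cells are in series, so the same charge (and hence the same n(e⁻) = 0.5240 mol) passes through both.
Na⁺ + e⁻ → Na, so n(Na) = 0.5240 mol
m(Na) = 0.5240 × 22.99 = 12.0 g

12.0 g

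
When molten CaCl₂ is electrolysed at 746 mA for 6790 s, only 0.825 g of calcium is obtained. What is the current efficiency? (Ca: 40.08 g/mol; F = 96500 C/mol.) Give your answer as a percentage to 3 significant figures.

Q = 0.746 × 6790 = 5065 C
n(e⁻) = 5065 / 96500 = 0.05249 mol
Ca²⁺ + 2e⁻ → Ca, so theoretical n(Ca) = 0.02625 mol → 1.052 g
Efficiency = 0.825 / 1.052 = 0.7842 = 78.4%

78.4%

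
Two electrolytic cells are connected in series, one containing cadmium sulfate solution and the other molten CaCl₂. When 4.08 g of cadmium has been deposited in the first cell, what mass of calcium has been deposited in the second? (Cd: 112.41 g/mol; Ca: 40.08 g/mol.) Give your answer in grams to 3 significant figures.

n(Cd) = 4.08 / 112.41 = 0.03630 mol
Cd²⁺ + 2e⁻ → Cd, so n(e⁻) = 2 × 0.03630 = 0.07260 mol
Since the cells are in series, n(e⁻) in the Ca cell is also 0.07260 mol.
Ca²⁺ + 2e⁻ → Ca, so n(Ca) = 0.07260 / 2 = 0.03630 mol
m(Ca) = 0.03630 × 40.08 = 1.45 g

1.45 g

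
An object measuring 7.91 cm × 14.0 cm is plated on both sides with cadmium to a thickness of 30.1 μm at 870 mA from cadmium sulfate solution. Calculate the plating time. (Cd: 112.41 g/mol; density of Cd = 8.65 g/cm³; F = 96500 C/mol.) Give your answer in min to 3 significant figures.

Plated area = 2 × 7.91 × 14.0 = 221.5 cm²
Volume = 221.5 × 30.1×10⁻⁴ cm = 0.6667 cm³
m(Cd) = 0.6667 × 8.65 = 5.767 g
n(Cd) = 5.767 / 112.41 = 0.05130 mol; n(e⁻) = 2 × 0.05130 = 0.1026 mol
Q = 0.1026 × 96500 = 9901 C
t = 9901 / 0.870 = 11380 s = 190 min

190 min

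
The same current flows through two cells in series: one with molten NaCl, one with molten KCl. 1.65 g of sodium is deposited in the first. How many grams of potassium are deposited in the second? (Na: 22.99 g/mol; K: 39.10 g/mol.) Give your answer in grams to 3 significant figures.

n(Na) = 1.65 / 22.99 = 0.07177 mol
Na⁺ + e⁻ → Na, so n(e⁻) = 0.07177 mol
In series, the same 0.07177 mol of electrons flows through the second cell.
K⁺ + e⁻ → K, so n(K) = 0.07177 mol
m(K) = 0.07177 × 39.10 = 2.81 g

2.81 g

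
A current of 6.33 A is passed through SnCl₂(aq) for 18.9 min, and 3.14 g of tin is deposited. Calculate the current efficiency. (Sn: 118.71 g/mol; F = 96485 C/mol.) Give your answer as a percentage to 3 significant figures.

71.1%

Q = 6.33 × 1134 = 7178 C
n(e⁻) = 7178 / 96485 = 0.07439 mol
Sn²⁺ + 2e⁻ → Sn, so theoretical n(Sn) = 0.03720 mol → 4.416 g
Efficiency = 3.14 / 4.416 = 0.7111 = 71.1%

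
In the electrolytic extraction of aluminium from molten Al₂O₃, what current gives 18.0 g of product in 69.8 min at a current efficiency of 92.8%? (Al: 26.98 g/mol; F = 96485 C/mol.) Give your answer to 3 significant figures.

n(Al) = 18.0 / 26.98 = 0.6672 mol
Al³⁺ + 3e⁻ → Al, so n(e⁻) = 3 × 0.6672 = 2.002 mol
Q = 2.002 × 96485 / 0.928 = 2.081×10^5 C
I = Q / t = 2.081×10^5 / 4188 s = 49.7 A

49.7 A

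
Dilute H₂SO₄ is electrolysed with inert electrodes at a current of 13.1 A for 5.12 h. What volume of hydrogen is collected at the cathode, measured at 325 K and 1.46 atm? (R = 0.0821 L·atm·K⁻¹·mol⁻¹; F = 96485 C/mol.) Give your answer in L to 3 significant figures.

Q = 13.1 A × 18432 s = 2.415×10^5 C
n(e⁻) = 2.415×10^5 / 96485 = 2.503 mol
2H⁺ + 2e⁻ → H₂, so n(H₂) = 2.503 / 2 = 1.252 mol
V = nRT/P = 1.252 × 0.0821 × 325 / 1.46 = 22.88 L

22.9 L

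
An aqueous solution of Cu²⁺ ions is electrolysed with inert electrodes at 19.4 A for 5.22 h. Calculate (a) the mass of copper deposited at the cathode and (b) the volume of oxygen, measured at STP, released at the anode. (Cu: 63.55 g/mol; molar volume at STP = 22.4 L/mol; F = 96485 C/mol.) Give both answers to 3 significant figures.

120 g Cu; 21.2 L O₂

Q = 19.4 × 18792 = 3.646×10^5 C; n(e⁻) = 3.646×10^5 / 96485 = 3.779 mol
Cathode: Cu²⁺ + 2e⁻ → Cu → n(Cu) = 3.779/2 = 1.890 mol → 120 g
Anode: 2H₂O → O₂ + 4H⁺ + 4e⁻ → n(O₂) = 3.779/4 = 0.9448 mol → 21.2 L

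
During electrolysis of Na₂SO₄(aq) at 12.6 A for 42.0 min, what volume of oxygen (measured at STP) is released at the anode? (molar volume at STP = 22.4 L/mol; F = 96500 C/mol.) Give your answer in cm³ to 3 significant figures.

1840 cm³

Charge passed = 12.6 × 2520 = 31750 C
n(e⁻) = 31750 / 96500 = 0.3290 mol
2H₂O → O₂ + 4H⁺ + 4e⁻, so n(O₂) = 0.3290 / 4 = 0.08225 mol
V = 0.08225 × 22.4 = 1.842 L
= 1840 cm³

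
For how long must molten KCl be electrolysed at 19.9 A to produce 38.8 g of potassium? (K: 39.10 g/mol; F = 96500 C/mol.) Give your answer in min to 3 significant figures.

n(K) = 38.8 / 39.10 = 0.9923 mol
K⁺ + e⁻ → K, so n(e⁻) = 0.9923 mol
Q = 0.9923 × 96500 = 95760 C
t = Q / I = 95760 / 19.9 = 4812 s = 80.2 min

80.2 min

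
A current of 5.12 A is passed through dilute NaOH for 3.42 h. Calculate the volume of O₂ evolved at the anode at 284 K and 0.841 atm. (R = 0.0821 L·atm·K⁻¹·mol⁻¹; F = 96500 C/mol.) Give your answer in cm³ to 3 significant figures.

4530 cm³

Q = It = 5.12 × 12312 = 63040 C
n(e⁻) = 63040 / 96500 = 0.6533 mol
2H₂O → O₂ + 4H⁺ + 4e⁻, so n(O₂) = 0.6533 / 4 = 0.1633 mol
V = nRT/P = 0.1633 × 0.0821 × 284 / 0.841 = 4.527 L
= 4530 cm³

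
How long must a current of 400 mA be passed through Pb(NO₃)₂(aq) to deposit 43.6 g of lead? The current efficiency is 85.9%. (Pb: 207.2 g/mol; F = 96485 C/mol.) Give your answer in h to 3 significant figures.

32.8 h

n(Pb) = 43.6 / 207.2 = 0.2104 mol
Pb²⁺ + 2e⁻ → Pb, so n(e⁻) = 2 × 0.2104 = 0.4208 mol
Q = 0.4208 × 96485 / 0.859 = 47270 C
t = Q / I = 47270 / 0.400 = 1.182×10^5 s = 32.8 h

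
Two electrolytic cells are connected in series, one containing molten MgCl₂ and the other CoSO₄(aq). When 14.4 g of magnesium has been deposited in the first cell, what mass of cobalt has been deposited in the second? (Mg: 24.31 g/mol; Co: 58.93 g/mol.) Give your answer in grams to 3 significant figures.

34.9 g

n(Mg) = 14.4 / 24.31 = 0.5923 mol
Mg²⁺ + 2e⁻ → Mg, so n(e⁻) = 2 × 0.5923 = 1.185 mol
The cells are in series, so the same charge (and hence the same n(e⁻) = 1.185 mol) passes through both.
Co²⁺ + 2e⁻ → Co, so n(Co) = 1.185 / 2 = 0.5925 mol
m(Co) = 0.5925 × 58.93 = 34.9 g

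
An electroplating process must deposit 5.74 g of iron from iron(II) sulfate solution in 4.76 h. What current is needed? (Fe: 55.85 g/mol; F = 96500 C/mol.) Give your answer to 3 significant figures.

n(Fe) = 5.74 / 55.85 = 0.1028 mol
Fe²⁺ + 2e⁻ → Fe, so n(e⁻) = 2 × 0.1028 = 0.2056 mol
Q = 0.2056 × 96500 = 19840 C
I = Q / t = 19840 / 17136 s = 1.16 A

1.16 A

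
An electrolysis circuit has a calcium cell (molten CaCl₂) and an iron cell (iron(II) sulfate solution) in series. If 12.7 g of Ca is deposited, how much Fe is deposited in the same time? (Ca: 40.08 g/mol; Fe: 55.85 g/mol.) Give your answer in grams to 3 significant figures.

n(Ca) = 12.7 / 40.08 = 0.3169 mol
Ca²⁺ + 2e⁻ → Ca, so n(e⁻) = 2 × 0.3169 = 0.6338 mol
The cells are in series, so the same charge (and hence the same n(e⁻) = 0.6338 mol) passes through both.
Fe²⁺ + 2e⁻ → Fe, so n(Fe) = 0.6338 / 2 = 0.3169 mol
m(Fe) = 0.3169 × 55.85 = 17.7 g

17.7 g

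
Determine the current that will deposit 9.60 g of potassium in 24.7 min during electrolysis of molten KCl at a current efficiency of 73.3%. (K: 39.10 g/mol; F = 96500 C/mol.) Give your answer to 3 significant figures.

n(K) = 9.60 / 39.10 = 0.2455 mol
K⁺ + e⁻ → K, so n(e⁻) = 0.2455 mol
Q = 0.2455 × 96500 / 0.733 = 32320 C
I = Q / t = 32320 / 1482 s = 21.8 A

21.8 A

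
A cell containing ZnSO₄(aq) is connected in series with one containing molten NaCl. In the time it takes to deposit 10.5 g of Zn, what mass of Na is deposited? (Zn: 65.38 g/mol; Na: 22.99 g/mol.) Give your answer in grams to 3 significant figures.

n(Zn) = 10.5 / 65.38 = 0.1606 mol
Zn²⁺ + 2e⁻ → Zn, so n(e⁻) = 2 × 0.1606 = 0.3212 mol
In series, the same 0.3212 mol of electrons flows through the second cell.
Na⁺ + e⁻ → Na, so n(Na) = 0.3212 mol
m(Na) = 0.3212 × 22.99 = 7.38 g

7.38 g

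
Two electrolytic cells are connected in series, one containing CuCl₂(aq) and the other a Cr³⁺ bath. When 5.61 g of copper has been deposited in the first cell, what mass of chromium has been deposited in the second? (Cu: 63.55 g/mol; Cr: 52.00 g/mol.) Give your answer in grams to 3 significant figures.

3.06 g

n(Cu) = 5.61 / 63.55 = 0.08828 mol
Cu²⁺ + 2e⁻ → Cu, so n(e⁻) = 2 × 0.08828 = 0.1766 mol
The cells are in series, so the same charge (and hence the same n(e⁻) = 0.1766 mol) passes through both.
Cr³⁺ + 3e⁻ → Cr, so n(Cr) = 0.1766 / 3 = 0.05887 mol
m(Cr) = 0.05887 × 52.00 = 3.06 g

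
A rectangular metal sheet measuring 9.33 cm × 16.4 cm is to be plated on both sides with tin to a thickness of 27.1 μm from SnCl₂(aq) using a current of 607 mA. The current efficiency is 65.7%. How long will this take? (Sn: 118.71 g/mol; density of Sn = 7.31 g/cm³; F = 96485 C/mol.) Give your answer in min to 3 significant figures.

Plated area = 2 × 9.33 × 16.4 = 306.0 cm²
Volume = 306.0 × 27.1×10⁻⁴ cm = 0.8293 cm³
m(Sn) = 0.8293 × 7.31 = 6.062 g
n(Sn) = 6.062 / 118.71 = 0.05107 mol; n(e⁻) = 2 × 0.05107 = 0.1021 mol
Q = 0.1021 × 96485 / 0.657 = 14990 C
t = 14990 / 0.607 = 24700 s = 412 min

412 min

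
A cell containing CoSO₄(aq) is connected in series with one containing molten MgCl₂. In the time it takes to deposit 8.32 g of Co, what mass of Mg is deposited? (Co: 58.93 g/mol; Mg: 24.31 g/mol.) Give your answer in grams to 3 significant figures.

n(Co) = 8.32 / 58.93 = 0.1412 mol
Co²⁺ + 2e⁻ → Co, so n(e⁻) = 2 × 0.1412 = 0.2824 mol
Since the cells are in series, n(e⁻) in the Mg cell is also 0.2824 mol.
Mg²⁺ + 2e⁻ → Mg, so n(Mg) = 0.2824 / 2 = 0.1412 mol
m(Mg) = 0.1412 × 24.31 = 3.43 g

3.43 g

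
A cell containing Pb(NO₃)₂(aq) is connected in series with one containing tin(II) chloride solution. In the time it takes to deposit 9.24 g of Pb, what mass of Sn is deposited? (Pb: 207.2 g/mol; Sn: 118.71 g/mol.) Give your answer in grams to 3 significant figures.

5.29 g

n(Pb) = 9.24 / 207.2 = 0.04459 mol
Pb²⁺ + 2e⁻ → Pb, so n(e⁻) = 2 × 0.04459 = 0.08918 mol
In series, the same 0.08918 mol of electrons flows through the second cell.
Sn²⁺ + 2e⁻ → Sn, so n(Sn) = 0.08918 / 2 = 0.04459 mol
m(Sn) = 0.04459 × 118.71 = 5.29 g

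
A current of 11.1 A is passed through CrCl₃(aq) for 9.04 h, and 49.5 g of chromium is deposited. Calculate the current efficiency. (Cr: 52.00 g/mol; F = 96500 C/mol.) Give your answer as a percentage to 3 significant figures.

76.3%

Q = 11.1 × 32544 = 3.612×10^5 C
n(e⁻) = 3.612×10^5 / 96500 = 3.743 mol
Cr³⁺ + 3e⁻ → Cr, so theoretical n(Cr) = 1.248 mol → 64.90 g
Efficiency = 49.5 / 64.90 = 0.7627 = 76.3%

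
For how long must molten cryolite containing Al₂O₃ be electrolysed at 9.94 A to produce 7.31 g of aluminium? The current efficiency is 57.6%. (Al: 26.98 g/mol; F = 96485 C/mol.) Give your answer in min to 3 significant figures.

n(Al) = 7.31 / 26.98 = 0.2709 mol
Al³⁺ + 3e⁻ → Al, so n(e⁻) = 3 × 0.2709 = 0.8127 mol
Q = 0.8127 × 96485 / 0.576 = 1.361×10^5 C
t = Q / I = 1.361×10^5 / 9.94 = 13690 s = 228 min

228 min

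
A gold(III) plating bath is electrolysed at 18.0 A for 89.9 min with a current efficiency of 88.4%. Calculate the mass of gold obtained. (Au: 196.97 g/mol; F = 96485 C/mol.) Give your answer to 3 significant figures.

58.4 g

Q = 18.0 × 5394 = 97090 C
n(e⁻) = 97090 / 96485 = 1.006 mol
Au³⁺ + 3e⁻ → Au, so theoretical m(Au) = 0.3353 × 196.97 = 66.04 g
Actual mass = 88.4% × 66.04 = 58.4 g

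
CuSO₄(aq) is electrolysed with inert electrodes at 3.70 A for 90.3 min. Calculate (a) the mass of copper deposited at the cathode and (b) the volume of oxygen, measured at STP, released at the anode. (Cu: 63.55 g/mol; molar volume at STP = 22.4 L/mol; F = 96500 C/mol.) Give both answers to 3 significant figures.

6.60 g Cu; 1.16 L O₂

Q = 3.70 × 5418 = 20050 C; n(e⁻) = 20050 / 96500 = 0.2078 mol
Cathode: Cu²⁺ + 2e⁻ → Cu → n(Cu) = 0.2078/2 = 0.1039 mol → 6.60 g
Anode: 2H₂O → O₂ + 4H⁺ + 4e⁻ → n(O₂) = 0.2078/4 = 0.05195 mol → 1.16 L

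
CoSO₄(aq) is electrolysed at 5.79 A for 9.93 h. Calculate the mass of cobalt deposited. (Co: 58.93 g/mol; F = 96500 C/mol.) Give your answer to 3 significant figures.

63.2 g

Q = 5.79 A × 35748 s = 2.070×10^5 C
n(e⁻) = 2.070×10^5 / 96500 = 2.145 mol
Co²⁺ + 2e⁻ → Co, so n(Co) = 2.145 / 2 = 1.073 mol
m = 1.073 × 58.93 = 63.2 g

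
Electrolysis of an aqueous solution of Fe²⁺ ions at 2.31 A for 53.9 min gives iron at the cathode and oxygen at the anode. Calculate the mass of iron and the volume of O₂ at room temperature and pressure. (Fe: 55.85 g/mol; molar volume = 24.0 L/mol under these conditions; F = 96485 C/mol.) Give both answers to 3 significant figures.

Q = 2.31 × 3234 = 7471 C; n(e⁻) = 7471 / 96485 = 0.07743 mol
Cathode: Fe²⁺ + 2e⁻ → Fe → n(Fe) = 0.07743/2 = 0.03872 mol → 2.16 g
Anode: 2H₂O → O₂ + 4H⁺ + 4e⁻ → n(O₂) = 0.07743/4 = 0.01936 mol → 0.465 L

2.16 g Fe; 0.465 L O₂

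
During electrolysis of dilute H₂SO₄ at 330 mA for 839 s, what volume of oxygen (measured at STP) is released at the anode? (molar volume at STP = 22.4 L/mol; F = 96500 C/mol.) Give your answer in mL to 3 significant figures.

16.1 mL

Charge passed = 0.330 × 839 = 276.9 C
n(e⁻) = 276.9 / 96500 = 0.002869 mol
2H₂O → O₂ + 4H⁺ + 4e⁻, so n(O₂) = 0.002869 / 4 = 7.173×10^-4 mol
V = 7.173×10^-4 × 22.4 = 0.01607 L
= 16.1 mL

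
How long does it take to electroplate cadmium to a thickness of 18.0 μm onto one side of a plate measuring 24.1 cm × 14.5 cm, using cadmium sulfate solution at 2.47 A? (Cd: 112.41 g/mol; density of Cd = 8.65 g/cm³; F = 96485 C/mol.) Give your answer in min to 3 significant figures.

63.0 min

Plated area = 24.1 × 14.5 = 349.5 cm²
Volume = 349.5 × 18.0×10⁻⁴ cm = 0.6291 cm³
m(Cd) = 0.6291 × 8.65 = 5.442 g
n(Cd) = 5.442 / 112.41 = 0.04841 mol; n(e⁻) = 2 × 0.04841 = 0.09682 mol
Q = 0.09682 × 96485 = 9342 C
t = 9342 / 2.47 = 3782 s = 63.0 min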